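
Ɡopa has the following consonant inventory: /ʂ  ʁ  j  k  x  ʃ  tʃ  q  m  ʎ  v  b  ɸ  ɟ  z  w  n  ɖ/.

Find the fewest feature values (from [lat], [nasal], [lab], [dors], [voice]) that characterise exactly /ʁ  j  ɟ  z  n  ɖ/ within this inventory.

Every target segment is [+voice], [-lateral], [-labial]; each remaining inventory member fails at least one of these. Each conjunct is needed — [-lateral, -labial] alone would also admit /ʂ, k, x, ʃ, …/; [+voice, -labial] alone would also admit /ʎ/; [+voice, -lateral] alone would also admit /m, v, b, w/ — and no other combination of two listed features has exactly this extension, so three is the minimum.

[+voice, -lat, -lab]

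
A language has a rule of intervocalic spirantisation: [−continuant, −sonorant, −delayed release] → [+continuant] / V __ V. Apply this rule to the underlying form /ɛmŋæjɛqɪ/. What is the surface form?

The only segment in the rule's environment that also matches [−continuant, −sonorant, −delayed release] is /q/. Applying [+continuant] turns the voiceless uvular stop into /χ/ (voiceless uvular fricative), giving [ɛmŋæjɛχɪ].

[ɛmŋæjɛχɪ]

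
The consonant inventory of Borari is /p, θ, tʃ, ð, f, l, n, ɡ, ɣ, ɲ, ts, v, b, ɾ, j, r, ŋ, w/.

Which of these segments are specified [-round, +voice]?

Among the inventory, the [-round] segments are /p, θ, tʃ, ð, f, l, n, ɡ, ɣ, ɲ, ts, v, b, ɾ, j, r, ŋ/.
Then [+voice] leaves /ð, l, n, ɡ, ɣ, ɲ, v, b, ɾ, j, r, ŋ/.

ð, l, n, ɡ, ɣ, ɲ, v, b, ɾ, j, r, ŋ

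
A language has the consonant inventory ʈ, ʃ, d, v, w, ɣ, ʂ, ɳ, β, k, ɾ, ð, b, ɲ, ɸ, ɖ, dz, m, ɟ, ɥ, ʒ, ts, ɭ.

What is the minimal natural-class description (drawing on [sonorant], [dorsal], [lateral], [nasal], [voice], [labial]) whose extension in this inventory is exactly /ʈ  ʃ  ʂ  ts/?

The class [-voice], [-labial], [-dorsal] has exactly /ʈ, ʃ, ʂ, ts/ as its extension in this inventory. No smaller conjunction from the listed features achieves this: [-labial, -dorsal] alone would also admit /d, ɳ, ɾ, ð, …/; [-voice, -dorsal] alone would also admit /ɸ/; [-voice, -labial] alone would also admit /k/; and checking the remaining two-feature bundles turns up none with this extension.

[-voice, -labial, -dorsal]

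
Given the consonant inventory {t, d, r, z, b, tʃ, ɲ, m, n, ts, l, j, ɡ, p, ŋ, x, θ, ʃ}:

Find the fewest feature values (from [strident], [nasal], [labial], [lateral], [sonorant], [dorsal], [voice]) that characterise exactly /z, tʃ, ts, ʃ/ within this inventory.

/z, tʃ, ts, ʃ/ are exactly the [+strident] segments in the inventory, so a single feature suffices.

[+strident]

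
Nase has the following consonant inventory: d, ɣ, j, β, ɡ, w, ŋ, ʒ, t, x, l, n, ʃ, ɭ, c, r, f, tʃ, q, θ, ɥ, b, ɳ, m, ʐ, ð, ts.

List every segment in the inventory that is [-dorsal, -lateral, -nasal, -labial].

d, ʒ, t, ʃ, r, tʃ, θ, ʐ, ð, ts

Checking each segment against [-dorsal], [-lateral], [-nasal], [-labial]: /d/ (voiced alveolar stop), /ʒ/ (voiced postalveolar fricative), /t/ (voiceless alveolar stop), /ʃ/ (voiceless postalveolar fricative), /r/ (alveolar trill), /tʃ/ (voiceless postalveolar affricate), among others, satisfy every feature; every other segment in the inventory fails at least one.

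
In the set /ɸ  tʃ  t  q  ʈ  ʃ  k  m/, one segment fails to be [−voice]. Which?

m

Every segment except /m/ is [−voice]. /m/ (bilabial nasal) is [+voice], so it is the exception.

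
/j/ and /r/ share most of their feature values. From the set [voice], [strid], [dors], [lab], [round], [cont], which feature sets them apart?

[dorsal]

/j/ (palatal glide) and /r/ (alveolar trill) agree on [+voice], [−strident], [−labial], [−round], [+continuant]. They differ on [dorsal] (/j/ [+], /r/ [−]).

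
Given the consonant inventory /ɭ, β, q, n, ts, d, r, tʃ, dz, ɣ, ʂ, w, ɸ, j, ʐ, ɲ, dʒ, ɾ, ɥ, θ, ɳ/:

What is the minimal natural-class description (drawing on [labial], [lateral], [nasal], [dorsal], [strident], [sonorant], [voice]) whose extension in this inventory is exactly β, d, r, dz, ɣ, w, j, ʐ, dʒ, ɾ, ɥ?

The class [+voice], [−nasal], [−lateral] has exactly /β, d, r, dz, ɣ, w, j, ʐ, dʒ, ɾ, ɥ/ as its extension in this inventory. No smaller conjunction from the listed features achieves this: [−nasal, −lateral] alone would also admit /q, ts, tʃ, ʂ, …/; [+voice, −lateral] alone would also admit /n, ɲ, ɳ/; [+voice, −nasal] alone would also admit /ɭ/; and checking the remaining two-feature bundles turns up none with this extension.

[+voice, −nasal, −lateral]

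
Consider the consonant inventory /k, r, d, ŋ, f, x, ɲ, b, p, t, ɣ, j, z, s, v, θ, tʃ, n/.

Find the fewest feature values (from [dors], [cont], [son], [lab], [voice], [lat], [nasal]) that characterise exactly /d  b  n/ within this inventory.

/d, b, n/ are all [+voice], [−continuant], [−dorsal], and no other segment in the inventory matches all three values. Dropping any one of them over-generates: [−continuant, −dorsal] alone would also admit /p, t, tʃ/; [+voice, −dorsal] alone would also admit /r, z, v/; [+voice, −continuant] alone would also admit /ŋ, ɲ/. No other combination of two listed features picks out exactly this set either, so fewer than three features will not do.

[+voice, −cont, −dors]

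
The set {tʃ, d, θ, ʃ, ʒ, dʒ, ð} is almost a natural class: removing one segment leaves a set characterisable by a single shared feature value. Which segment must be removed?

d

/ʃ, θ, dʒ, tʃ, ð, ʒ/ are all [+distributed], but /d/ (voiced alveolar stop) is [-distributed]. No other single segment can be removed to leave a set sharing one feature value that the removed segment lacks, so /d/ is the odd one out.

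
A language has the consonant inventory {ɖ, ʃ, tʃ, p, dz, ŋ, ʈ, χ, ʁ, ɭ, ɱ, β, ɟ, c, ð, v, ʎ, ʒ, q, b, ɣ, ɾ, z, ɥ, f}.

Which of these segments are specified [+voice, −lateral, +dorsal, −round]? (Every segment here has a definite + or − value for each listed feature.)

Checking each segment against [+voice], [−lateral], [+dorsal], [−round]: /ŋ/ (velar nasal), /ʁ/ (voiced uvular fricative), /ɟ/ (voiced palatal stop), /ɣ/ (voiced velar fricative) satisfy every feature; every other segment in the inventory fails at least one.

ŋ, ʁ, ɟ, ɣ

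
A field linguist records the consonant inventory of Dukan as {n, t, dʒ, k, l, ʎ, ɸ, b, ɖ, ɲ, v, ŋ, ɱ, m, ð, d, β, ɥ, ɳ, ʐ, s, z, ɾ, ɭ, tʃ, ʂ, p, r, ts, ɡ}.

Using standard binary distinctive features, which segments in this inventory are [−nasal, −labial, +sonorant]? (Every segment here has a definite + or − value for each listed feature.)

l, ʎ, ɾ, ɭ, r

Checking each segment against [−nasal], [−labial], [+sonorant]: /l/ (alveolar lateral approximant), /ʎ/ (palatal lateral approximant), /ɾ/ (alveolar tap), /ɭ/ (retroflex lateral approximant), /r/ (alveolar trill) satisfy every feature; every other segment in the inventory fails at least one.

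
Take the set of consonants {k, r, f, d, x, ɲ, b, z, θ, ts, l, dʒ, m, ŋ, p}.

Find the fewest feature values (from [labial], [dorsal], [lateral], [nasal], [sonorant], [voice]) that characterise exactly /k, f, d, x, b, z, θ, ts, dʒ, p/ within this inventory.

[-sonorant]

The target set is precisely the extension of [-sonorant] in this inventory.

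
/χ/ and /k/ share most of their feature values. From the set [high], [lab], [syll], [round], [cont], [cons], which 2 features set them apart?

[continuant], [high]

The two segments share [−labial], [−syllabic], [−round], [+consonantal]. The only features from the list on which they differ: /χ/ is [+continuant] while /k/ is [−continuant]; /χ/ is [−high] while /k/ is [+high].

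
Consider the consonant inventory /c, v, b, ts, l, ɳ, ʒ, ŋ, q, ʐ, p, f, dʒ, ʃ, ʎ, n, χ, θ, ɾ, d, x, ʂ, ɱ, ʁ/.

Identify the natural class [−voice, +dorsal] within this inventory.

c, q, χ, x

First, the [−voice] segments are /c, ts, q, p, f, ʃ, χ, θ, x, ʂ/.
Intersecting with [+dorsal] leaves /c, q, χ, x/.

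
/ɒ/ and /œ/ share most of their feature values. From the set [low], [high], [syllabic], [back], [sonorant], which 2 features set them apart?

[low], [back]

/ɒ/ (low back rounded vowel) and /œ/ (mid front rounded lax vowel) agree on [−high], [+syllabic], [+sonorant]. They differ on [low] (/ɒ/ [+], /œ/ [−]), [back] (/ɒ/ [+], /œ/ [−]).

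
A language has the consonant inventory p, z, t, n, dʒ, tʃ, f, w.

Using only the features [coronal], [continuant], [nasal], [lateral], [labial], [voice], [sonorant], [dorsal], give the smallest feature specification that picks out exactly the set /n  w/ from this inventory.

[+sonorant]

The target set is precisely the extension of [+sonorant] in this inventory.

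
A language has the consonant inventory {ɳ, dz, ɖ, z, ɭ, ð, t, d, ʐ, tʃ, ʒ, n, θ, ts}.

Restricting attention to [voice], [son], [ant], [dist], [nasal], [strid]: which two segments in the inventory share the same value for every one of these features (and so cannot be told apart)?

dz, z

Both /dz/ and /z/ are [+voice], [-sonorant], [+anterior], [-distributed], [-nasal], [+strident]. Since the list omits [continuant] — which does distinguish the voiced alveolar affricate from the voiced alveolar fricative — this pair collapses; all other pairs remain distinct.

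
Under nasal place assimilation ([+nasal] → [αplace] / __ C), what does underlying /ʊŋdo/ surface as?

/ŋ/ sits before the [+coronal] consonant /d/, so it takes on [+coronal] and surfaces as /n/. The rest of the form is unaffected: [ʊndo].

[ʊndo]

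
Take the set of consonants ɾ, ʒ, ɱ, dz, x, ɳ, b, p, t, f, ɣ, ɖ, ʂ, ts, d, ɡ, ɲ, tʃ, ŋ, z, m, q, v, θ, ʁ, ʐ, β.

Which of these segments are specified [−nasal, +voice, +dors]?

ɣ, ɡ, ʁ

Among the inventory, the [−nasal] segments are /ɾ, ʒ, dz, x, b, p, t, f, ɣ, ɖ, ʂ, ts, d, ɡ, tʃ, z, q, v, θ, ʁ, ʐ, β/.
Of those, [+voice] gives /ɾ, ʒ, dz, b, ɣ, ɖ, d, ɡ, z, v, ʁ, ʐ, β/.
Intersecting with [+dorsal] leaves /ɣ, ɡ, ʁ/.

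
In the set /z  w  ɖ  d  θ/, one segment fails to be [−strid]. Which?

/ɖ, d, w, θ/ are all [−strident]; /z/ (voiced alveolar fricative) is [+strident].

z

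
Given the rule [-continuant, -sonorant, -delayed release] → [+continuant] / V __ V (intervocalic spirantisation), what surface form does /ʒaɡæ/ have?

[ʒaɣæ]

Only /ɡ/ occurs between two vowels (/a/ __ /æ/) and matches the structural description. It is a voiced velar stop, so [-continuant, -sonorant, -delayed release] holds; changing it to [+continuant] with all other features held fixed yields /ɣ/ (voiced velar fricative). No other segment meets both the structural description and the environment, so the output is [ʒaɣæ].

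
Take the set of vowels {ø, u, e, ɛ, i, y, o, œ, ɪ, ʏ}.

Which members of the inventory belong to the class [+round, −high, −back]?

ø, œ

Checking each segment against [+round], [−high], [−back]: /ø/ (mid front rounded tense vowel), /œ/ (mid front rounded lax vowel) satisfy every feature; every other segment in the inventory fails at least one.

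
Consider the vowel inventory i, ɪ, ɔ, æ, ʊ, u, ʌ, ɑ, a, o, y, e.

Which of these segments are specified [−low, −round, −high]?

ʌ, e

Checking each segment against [−low], [−round], [−high]: /ʌ/ (mid back unrounded lax vowel), /e/ (mid front unrounded tense vowel) satisfy every feature; every other segment in the inventory fails at least one.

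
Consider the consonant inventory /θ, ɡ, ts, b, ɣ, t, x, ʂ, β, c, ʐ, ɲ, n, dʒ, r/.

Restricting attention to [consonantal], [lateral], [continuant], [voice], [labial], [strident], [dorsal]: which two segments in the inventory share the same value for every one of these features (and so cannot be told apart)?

ɡ, ɲ

Both /ɡ/ and /ɲ/ are [+consonantal], [−lateral], [−continuant], [+voice], [−labial], [−strident], [+dorsal]. Since the list omits [sonorant], [nasal] and [back] — which do distinguish the voiced velar stop from the palatal nasal — this pair collapses; all other pairs remain distinct.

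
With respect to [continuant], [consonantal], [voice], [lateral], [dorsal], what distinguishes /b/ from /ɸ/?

[voice], [continuant]

The two segments share [+consonantal], [−lateral], [−dorsal]. The only features from the list on which they differ: /b/ is [+voice] while /ɸ/ is [−voice]; /b/ is [−continuant] while /ɸ/ is [+continuant].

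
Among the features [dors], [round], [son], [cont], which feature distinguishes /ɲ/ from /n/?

/ɲ/ (palatal nasal) and /n/ (alveolar nasal) agree on [-round], [+sonorant], [-continuant]. They differ on [dorsal] (/ɲ/ [+], /n/ [-]).

[dorsal]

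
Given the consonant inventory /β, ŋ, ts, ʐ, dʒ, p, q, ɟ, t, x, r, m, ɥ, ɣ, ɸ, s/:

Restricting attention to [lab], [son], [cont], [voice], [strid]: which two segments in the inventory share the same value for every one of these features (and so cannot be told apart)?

q, t

Both /q/ and /t/ are [−labial], [−sonorant], [−continuant], [−voice], [−strident]. Since the list omits [coronal] and [dorsal] — which do distinguish the voiceless uvular stop from the voiceless alveolar stop — this pair collapses; all other pairs remain distinct.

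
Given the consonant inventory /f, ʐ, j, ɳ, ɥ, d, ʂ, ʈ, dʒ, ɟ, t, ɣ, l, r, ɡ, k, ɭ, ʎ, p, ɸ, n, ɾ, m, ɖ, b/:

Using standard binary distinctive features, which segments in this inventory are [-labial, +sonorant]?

Checking each segment against [-labial], [+sonorant]: /j/ (palatal glide), /ɳ/ (retroflex nasal), /l/ (alveolar lateral approximant), /r/ (alveolar trill), /ɭ/ (retroflex lateral approximant), /ʎ/ (palatal lateral approximant), among others, satisfy every feature; every other segment in the inventory fails at least one.

j, ɳ, l, r, ɭ, ʎ, n, ɾ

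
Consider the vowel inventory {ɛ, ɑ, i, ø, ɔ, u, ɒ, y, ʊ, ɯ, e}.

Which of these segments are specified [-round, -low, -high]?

Checking each segment against [-round], [-low], [-high]: /ɛ/ (mid front unrounded lax vowel), /e/ (mid front unrounded tense vowel) satisfy every feature; every other segment in the inventory fails at least one.

ɛ, e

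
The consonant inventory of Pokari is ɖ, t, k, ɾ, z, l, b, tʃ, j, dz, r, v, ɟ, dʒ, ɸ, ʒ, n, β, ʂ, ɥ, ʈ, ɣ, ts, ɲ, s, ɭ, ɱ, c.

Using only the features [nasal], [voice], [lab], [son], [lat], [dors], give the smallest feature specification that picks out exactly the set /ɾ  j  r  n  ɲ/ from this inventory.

The class [+sonorant], [-lateral], [-labial] has exactly /ɾ, j, r, n, ɲ/ as its extension in this inventory. No smaller conjunction from the listed features achieves this: [-lateral, -labial] alone would also admit /ɖ, t, k, z, …/; [+sonorant, -labial] alone would also admit /l, ɭ/; [+sonorant, -lateral] alone would also admit /ɥ, ɱ/; and checking the remaining two-feature bundles turns up none with this extension.

[+son, -lat, -lab]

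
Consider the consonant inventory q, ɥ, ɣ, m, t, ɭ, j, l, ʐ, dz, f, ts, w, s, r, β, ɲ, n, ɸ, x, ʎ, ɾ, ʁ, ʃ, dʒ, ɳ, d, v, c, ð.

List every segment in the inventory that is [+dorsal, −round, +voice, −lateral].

ɣ, j, ɲ, ʁ

The [+dorsal] segments are /q, ɥ, ɣ, j, w, ɲ, x, ʎ, ʁ, c/.
Among these, [−round] gives /q, ɣ, j, ɲ, x, ʎ, ʁ, c/.
Of those, [+voice] gives /ɣ, j, ɲ, ʎ, ʁ/.
Within that set, [−lateral] leaves /ɣ, j, ɲ, ʁ/.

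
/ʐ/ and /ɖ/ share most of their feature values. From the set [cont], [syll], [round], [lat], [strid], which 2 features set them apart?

/ʐ/ is the voiced retroflex fricative and /ɖ/ is the voiced retroflex stop. Both are [−syllabic], [−round], [−lateral]. /ʐ/ is [+continuant] while /ɖ/ is [−continuant]; /ʐ/ is [+strident] while /ɖ/ is [−strident], so the distinguishing features are [continuant], [strident].

[continuant], [strident]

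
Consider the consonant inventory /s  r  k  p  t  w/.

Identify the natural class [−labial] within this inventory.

s, r, k, t

The feature [labial] marks segments articulated with one or both lips. In this inventory /s, r, k, t/ lack that property, so they are [−labial]; /p, w/ are [+labial].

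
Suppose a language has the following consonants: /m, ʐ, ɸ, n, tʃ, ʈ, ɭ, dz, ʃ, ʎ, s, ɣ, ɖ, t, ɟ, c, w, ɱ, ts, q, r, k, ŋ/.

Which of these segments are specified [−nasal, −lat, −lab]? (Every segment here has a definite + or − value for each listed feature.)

The [−nasal] segments are /ʐ, ɸ, tʃ, ʈ, ɭ, dz, ʃ, ʎ, s, ɣ, ɖ, t, ɟ, c, w, ts, q, r, k/.
Then [−lateral] gives /ʐ, ɸ, tʃ, ʈ, dz, ʃ, s, ɣ, ɖ, t, ɟ, c, w, ts, q, r, k/.
Then [−labial] leaves /ʐ, tʃ, ʈ, dz, ʃ, s, ɣ, ɖ, t, ɟ, c, ts, q, r, k/.

ʐ, tʃ, ʈ, dz, ʃ, s, ɣ, ɖ, t, ɟ, c, ts, q, r, k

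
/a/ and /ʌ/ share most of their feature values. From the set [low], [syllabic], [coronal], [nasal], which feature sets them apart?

[low]

/a/ is the low unrounded vowel and /ʌ/ is the mid back unrounded lax vowel. Both are [+syllabic], [−coronal], [−nasal]. /a/ is [+low] while /ʌ/ is [−low], so the distinguishing feature is [low].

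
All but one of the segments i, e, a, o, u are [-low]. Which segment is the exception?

a

/a/ is the low unrounded vowel, which is [+low]; the rest — /i, u, o, e/ — are [-low].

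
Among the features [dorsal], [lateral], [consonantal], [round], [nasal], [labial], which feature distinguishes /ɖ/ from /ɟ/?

[dorsal]

The two segments share [-lateral], [+consonantal], [-round], [-nasal], [-labial]. The only feature from the list on which they differ: /ɖ/ is [-dorsal] while /ɟ/ is [+dorsal].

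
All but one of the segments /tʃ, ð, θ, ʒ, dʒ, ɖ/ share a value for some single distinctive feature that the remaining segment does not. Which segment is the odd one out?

[distributed] groups all but one: /tʃ, θ, ð, dʒ, ʒ/ share [+distributed] while /ɖ/ (voiced retroflex stop) alone is [−distributed]. Removing any other segment would not leave a single-feature class that excludes it.

ɖ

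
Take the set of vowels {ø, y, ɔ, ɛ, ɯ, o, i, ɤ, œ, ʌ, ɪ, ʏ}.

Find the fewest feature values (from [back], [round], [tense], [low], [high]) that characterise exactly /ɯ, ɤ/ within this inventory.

[+back, -round, +tense]

The class [+back], [-round], [+tense] has exactly /ɯ, ɤ/ as its extension in this inventory. No smaller conjunction from the listed features achieves this: [-round, +tense] alone would also admit /i/; [+back, +tense] alone would also admit /o/; [+back, -round] alone would also admit /ʌ/; and checking the remaining two-feature bundles turns up none with this extension.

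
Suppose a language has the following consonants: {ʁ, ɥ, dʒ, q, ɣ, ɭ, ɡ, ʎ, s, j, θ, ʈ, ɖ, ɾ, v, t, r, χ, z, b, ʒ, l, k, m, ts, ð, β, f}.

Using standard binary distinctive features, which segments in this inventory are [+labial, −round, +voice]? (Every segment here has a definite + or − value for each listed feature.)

v, b, m, β

Checking each segment against [+labial], [−round], [+voice]: /v/ (voiced labiodental fricative), /b/ (voiced bilabial stop), /m/ (bilabial nasal), /β/ (voiced bilabial fricative) satisfy every feature; every other segment in the inventory fails at least one.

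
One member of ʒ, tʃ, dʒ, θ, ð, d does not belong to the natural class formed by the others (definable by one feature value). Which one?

The remaining segments after removing /d/ share [+distributed]; /d/ (voiced alveolar stop) is [−distributed]. For every other candidate removal, the leftover set fails to share any single feature value that the removed segment lacks.

d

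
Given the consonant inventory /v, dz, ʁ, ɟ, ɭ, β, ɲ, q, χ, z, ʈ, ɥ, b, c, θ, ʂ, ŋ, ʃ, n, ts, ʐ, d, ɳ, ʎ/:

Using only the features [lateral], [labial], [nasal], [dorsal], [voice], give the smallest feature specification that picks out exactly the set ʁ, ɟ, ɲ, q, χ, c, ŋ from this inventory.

[-lateral, -labial, +dorsal]

/ʁ, ɟ, ɲ, q, χ, c, ŋ/ are all [-lateral], [-labial], [+dorsal], and no other segment in the inventory matches all three values. Dropping any one of them over-generates: [-labial, +dorsal] alone would also admit /ʎ/; [-lateral, +dorsal] alone would also admit /ɥ/; [-lateral, -labial] alone would also admit /dz, z, ʈ, θ, …/. No other combination of two listed features picks out exactly this set either, so fewer than three features will not do.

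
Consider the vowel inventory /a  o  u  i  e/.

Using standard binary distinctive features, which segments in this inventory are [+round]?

o, u

The feature [round] marks segments produced with lip rounding. In this inventory /o, u/ have that property, so they are [+round]; /a, i, e/ are [-round].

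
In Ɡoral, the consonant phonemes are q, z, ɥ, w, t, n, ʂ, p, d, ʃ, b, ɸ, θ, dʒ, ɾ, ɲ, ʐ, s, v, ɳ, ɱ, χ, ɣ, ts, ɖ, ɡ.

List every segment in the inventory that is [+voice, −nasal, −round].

Among the inventory, the [+voice] segments are /z, ɥ, w, n, d, b, dʒ, ɾ, ɲ, ʐ, v, ɳ, ɱ, ɣ, ɖ, ɡ/.
Within that set, [−nasal] gives /z, ɥ, w, d, b, dʒ, ɾ, ʐ, v, ɣ, ɖ, ɡ/.
Within that set, [−round] leaves /z, d, b, dʒ, ɾ, ʐ, v, ɣ, ɖ, ɡ/.

z, d, b, dʒ, ɾ, ʐ, v, ɣ, ɖ, ɡ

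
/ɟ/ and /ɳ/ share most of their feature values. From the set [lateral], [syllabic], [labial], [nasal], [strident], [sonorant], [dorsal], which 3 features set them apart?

[sonorant], [nasal], [dorsal]

The two segments share [-lateral], [-syllabic], [-labial], [-strident]. The only features from the list on which they differ: /ɟ/ is [-sonorant] while /ɳ/ is [+sonorant]; /ɟ/ is [-nasal] while /ɳ/ is [+nasal]; /ɟ/ is [+dorsal] while /ɳ/ is [-dorsal].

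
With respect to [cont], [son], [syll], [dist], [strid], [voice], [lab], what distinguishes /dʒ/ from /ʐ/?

[continuant], [distributed]

/dʒ/ is the voiced postalveolar affricate and /ʐ/ is the voiced retroflex fricative. Both are [-sonorant], [-syllabic], [+strident], [+voice], [-labial]. /dʒ/ is [-continuant] while /ʐ/ is [+continuant]; /dʒ/ is [+distributed] while /ʐ/ is [-distributed], so the distinguishing features are [continuant], [distributed].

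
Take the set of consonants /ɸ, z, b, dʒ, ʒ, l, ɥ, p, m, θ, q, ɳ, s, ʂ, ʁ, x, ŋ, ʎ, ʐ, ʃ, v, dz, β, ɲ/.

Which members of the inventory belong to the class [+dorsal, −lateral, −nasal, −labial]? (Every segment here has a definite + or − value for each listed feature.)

Eliminate segments failing any feature: /ɸ, z, b, dʒ, ʒ, l, p, m, θ, ɳ, s, ʂ, ʐ, ʃ, v, dz, β/ are [−dorsal]; /ɥ/ is [+labial]; /ŋ, ɲ/ are [+nasal]; /ʎ/ is [+lateral]. The remaining /q, ʁ, x/ satisfy [+dorsal], [−lateral], [−nasal], [−labial].

q, ʁ, x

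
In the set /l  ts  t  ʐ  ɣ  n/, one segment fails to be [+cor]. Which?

ɣ

/ɣ/ is the voiced velar fricative, which is [−coronal]; the rest — /n, ʐ, t, ts, l/ — are [+coronal].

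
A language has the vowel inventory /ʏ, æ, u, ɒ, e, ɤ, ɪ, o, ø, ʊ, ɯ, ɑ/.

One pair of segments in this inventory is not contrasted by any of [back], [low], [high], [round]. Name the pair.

On the given features, /u/ and /ʊ/ have an identical profile: [+back], [−low], [+high], [+round]. No other two segments in the inventory coincide on all 4 features. (They do differ in [tense], which is not among the given features.)

u, ʊ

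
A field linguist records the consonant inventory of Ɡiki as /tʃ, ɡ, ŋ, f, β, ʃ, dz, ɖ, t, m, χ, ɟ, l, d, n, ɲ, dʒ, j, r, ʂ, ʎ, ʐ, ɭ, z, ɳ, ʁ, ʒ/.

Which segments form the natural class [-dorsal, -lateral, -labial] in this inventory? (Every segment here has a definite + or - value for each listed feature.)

Eliminate segments failing any feature: /ɡ, ŋ, χ, ɟ, ɲ, j, ʎ, ʁ/ are [+dorsal]; /f, β, m/ are [+labial]; /l, ɭ/ are [+lateral]. The remaining /tʃ, ʃ, dz, ɖ, t, d, n, dʒ, r, ʂ, ʐ, z, ɳ, ʒ/ satisfy [-dorsal], [-lateral], [-labial].

tʃ, ʃ, dz, ɖ, t, d, n, dʒ, r, ʂ, ʐ, z, ɳ, ʒ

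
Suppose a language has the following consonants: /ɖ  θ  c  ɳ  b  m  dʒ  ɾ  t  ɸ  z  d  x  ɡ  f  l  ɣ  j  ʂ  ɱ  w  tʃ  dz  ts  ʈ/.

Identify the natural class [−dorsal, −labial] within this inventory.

First, the [−dorsal] segments are /ɖ, θ, ɳ, b, m, dʒ, ɾ, t, ɸ, z, d, f, l, ʂ, ɱ, tʃ, dz, ts, ʈ/.
Then [−labial] leaves /ɖ, θ, ɳ, dʒ, ɾ, t, z, d, l, ʂ, tʃ, dz, ts, ʈ/.

ɖ, θ, ɳ, dʒ, ɾ, t, z, d, l, ʂ, tʃ, dz, ts, ʈ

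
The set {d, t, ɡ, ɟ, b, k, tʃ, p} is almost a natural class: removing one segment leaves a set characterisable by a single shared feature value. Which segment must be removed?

/ɡ, p, k, d, b, t, ɟ/ are all [-delayed release], but /tʃ/ (voiceless postalveolar affricate) is [+delayed release]. No other single segment can be removed to leave a set sharing one feature value that the removed segment lacks, so /tʃ/ is the odd one out.

tʃ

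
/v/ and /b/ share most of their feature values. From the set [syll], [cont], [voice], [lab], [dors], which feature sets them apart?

[continuant]

/v/ is the voiced labiodental fricative and /b/ is the voiced bilabial stop. Both are [-syllabic], [+voice], [+labial], [-dorsal]. /v/ is [+continuant] while /b/ is [-continuant], so the distinguishing feature is [continuant].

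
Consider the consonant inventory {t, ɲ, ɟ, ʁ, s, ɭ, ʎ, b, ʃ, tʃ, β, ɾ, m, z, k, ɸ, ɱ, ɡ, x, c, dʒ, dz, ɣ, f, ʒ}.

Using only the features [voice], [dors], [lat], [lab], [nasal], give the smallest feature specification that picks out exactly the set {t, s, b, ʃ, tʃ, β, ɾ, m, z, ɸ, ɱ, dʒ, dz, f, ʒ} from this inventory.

[-lat, -dors]

/t, s, b, ʃ, tʃ, β, ɾ, m, z, ɸ, ɱ, dʒ, dz, f, ʒ/ are all [-lateral], [-dorsal], and no other segment in the inventory matches both values. Dropping any one of them over-generates: [-dorsal] alone would also admit /ɭ/; [-lateral] alone would also admit /ɲ, ɟ, ʁ, k, …/. No other single listed feature picks out exactly this set either, so fewer than two features will not do.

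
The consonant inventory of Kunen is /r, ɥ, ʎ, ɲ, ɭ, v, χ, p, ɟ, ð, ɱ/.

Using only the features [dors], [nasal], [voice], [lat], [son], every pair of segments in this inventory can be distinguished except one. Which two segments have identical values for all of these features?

On the given features, /v/ and /ð/ have an identical profile: [−dorsal], [−nasal], [+voice], [−lateral], [−sonorant]. No other two segments in the inventory coincide on all 5 features. (They do differ in [labial] and [coronal], which are not among the given features.)

v, ð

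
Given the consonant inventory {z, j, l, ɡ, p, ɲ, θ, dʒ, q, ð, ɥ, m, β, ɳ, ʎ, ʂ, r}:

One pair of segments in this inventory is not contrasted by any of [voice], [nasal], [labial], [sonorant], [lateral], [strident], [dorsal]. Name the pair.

z, dʒ

/z/ (voiced alveolar fricative) and /dʒ/ (voiced postalveolar affricate) are both [+voice], [-nasal], [-labial], [-sonorant], [-lateral], [+strident], [-dorsal], so none of the listed features separates them. (They do differ in [continuant], [anterior] and [distributed], which are not among the given features.) Every other pair in the inventory differs on at least one listed feature.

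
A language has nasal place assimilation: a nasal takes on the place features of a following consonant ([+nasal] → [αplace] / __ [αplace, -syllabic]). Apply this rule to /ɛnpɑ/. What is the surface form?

[ɛmpɑ]

/n/ sits before the [+labial] consonant /p/, so it takes on [+labial] and surfaces as /m/. The rest of the form is unaffected: [ɛmpɑ].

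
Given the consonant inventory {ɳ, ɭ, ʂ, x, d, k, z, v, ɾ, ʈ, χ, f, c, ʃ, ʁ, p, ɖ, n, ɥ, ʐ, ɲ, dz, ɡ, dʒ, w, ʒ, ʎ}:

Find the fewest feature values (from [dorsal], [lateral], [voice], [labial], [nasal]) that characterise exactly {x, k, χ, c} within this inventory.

Every target segment is [-voice], [+dorsal]; each remaining inventory member fails at least one of these. Each conjunct is needed — [+dorsal] alone would also admit /ʁ, ɥ, ɲ, ɡ, …/; [-voice] alone would also admit /ʂ, ʈ, f, ʃ, …/ — and no other single listed feature has exactly this extension, so two is the minimum.

[-voice, +dorsal]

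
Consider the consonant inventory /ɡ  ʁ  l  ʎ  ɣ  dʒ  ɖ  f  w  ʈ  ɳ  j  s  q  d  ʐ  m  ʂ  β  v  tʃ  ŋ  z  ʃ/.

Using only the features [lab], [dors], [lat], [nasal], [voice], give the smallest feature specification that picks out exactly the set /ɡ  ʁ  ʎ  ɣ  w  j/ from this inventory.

[+voice, −nasal, +dors]

Every target segment is [+voice], [−nasal], [+dorsal]; each remaining inventory member fails at least one of these. Each conjunct is needed — [−nasal, +dorsal] alone would also admit /q/; [+voice, +dorsal] alone would also admit /ŋ/; [+voice, −nasal] alone would also admit /l, dʒ, ɖ, d, …/ — and no other combination of two listed features has exactly this extension, so three is the minimum.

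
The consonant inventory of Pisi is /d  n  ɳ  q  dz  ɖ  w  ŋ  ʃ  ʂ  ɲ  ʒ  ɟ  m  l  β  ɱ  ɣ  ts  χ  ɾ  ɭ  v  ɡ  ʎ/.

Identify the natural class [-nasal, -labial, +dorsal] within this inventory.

q, ɟ, ɣ, χ, ɡ, ʎ

Checking each segment against [-nasal], [-labial], [+dorsal]: /q/ (voiceless uvular stop), /ɟ/ (voiced palatal stop), /ɣ/ (voiced velar fricative), /χ/ (voiceless uvular fricative), /ɡ/ (voiced velar stop), /ʎ/ (palatal lateral approximant) satisfy every feature; every other segment in the inventory fails at least one.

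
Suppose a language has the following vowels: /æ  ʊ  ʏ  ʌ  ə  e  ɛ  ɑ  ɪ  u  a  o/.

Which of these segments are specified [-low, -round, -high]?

Checking each segment against [-low], [-round], [-high]: /ʌ/ (mid back unrounded lax vowel), /ə/ (mid central vowel (schwa)), /e/ (mid front unrounded tense vowel), /ɛ/ (mid front unrounded lax vowel) satisfy every feature; every other segment in the inventory fails at least one.

ʌ, ə, e, ɛ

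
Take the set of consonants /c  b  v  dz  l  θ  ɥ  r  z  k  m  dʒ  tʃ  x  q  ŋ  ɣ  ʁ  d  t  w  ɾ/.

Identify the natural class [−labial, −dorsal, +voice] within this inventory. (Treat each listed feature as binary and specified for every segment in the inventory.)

dz, l, r, z, dʒ, d, ɾ

Eliminate segments failing any feature: /c, k, x, q, ŋ, ɣ, ʁ/ are [+dorsal]; /b, v, ɥ, m, w/ are [+labial]; /θ, tʃ, t/ are [−voice]. The remaining /dz, l, r, z, dʒ, d, ɾ/ satisfy [−labial], [−dorsal], [+voice].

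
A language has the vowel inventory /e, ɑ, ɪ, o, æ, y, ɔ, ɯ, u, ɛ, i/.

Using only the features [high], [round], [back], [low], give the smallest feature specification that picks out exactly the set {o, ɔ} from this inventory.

[−high, +round]

/o, ɔ/ are all [−high], [+round], and no other segment in the inventory matches both values. Dropping any one of them over-generates: [+round] alone would also admit /y, u/; [−high] alone would also admit /e, ɑ, æ, ɛ/. No other single listed feature picks out exactly this set either, so fewer than two features will not do.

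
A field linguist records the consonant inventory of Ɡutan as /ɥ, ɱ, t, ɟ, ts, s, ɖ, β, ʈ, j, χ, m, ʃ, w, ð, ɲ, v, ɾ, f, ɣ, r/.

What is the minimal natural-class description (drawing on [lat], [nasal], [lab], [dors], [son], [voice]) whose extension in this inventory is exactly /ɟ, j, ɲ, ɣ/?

[+voice, −lab, +dors]

/ɟ, j, ɲ, ɣ/ are all [+voice], [−labial], [+dorsal], and no other segment in the inventory matches all three values. Dropping any one of them over-generates: [−labial, +dorsal] alone would also admit /χ/; [+voice, +dorsal] alone would also admit /ɥ, w/; [+voice, −labial] alone would also admit /ɖ, ð, ɾ, r/. No other combination of two listed features picks out exactly this set either, so fewer than three features will not do.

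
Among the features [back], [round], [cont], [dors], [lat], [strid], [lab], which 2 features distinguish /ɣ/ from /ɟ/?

[continuant], [back]

/ɣ/ is the voiced velar fricative and /ɟ/ is the voiced palatal stop. Both are [−round], [+dorsal], [−lateral], [−strident], [−labial]. /ɣ/ is [+continuant] while /ɟ/ is [−continuant]; /ɣ/ is [+back] while /ɟ/ is [−back], so the distinguishing features are [continuant], [back].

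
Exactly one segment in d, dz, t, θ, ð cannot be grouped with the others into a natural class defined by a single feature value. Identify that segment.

/d, t, θ, ð/ are all [−strident], but /dz/ (voiced alveolar affricate) is [+strident]. No other single segment can be removed to leave a set sharing one feature value that the removed segment lacks, so /dz/ is the odd one out.

dz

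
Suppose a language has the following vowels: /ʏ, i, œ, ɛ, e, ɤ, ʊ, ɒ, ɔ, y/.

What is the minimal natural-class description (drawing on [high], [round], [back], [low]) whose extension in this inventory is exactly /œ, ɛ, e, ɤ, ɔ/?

[-high, -low]

Every target segment is [-high], [-low]; each remaining inventory member fails at least one of these. Each conjunct is needed — [-low] alone would also admit /ʏ, i, ʊ, y/; [-high] alone would also admit /ɒ/ — and no other single listed feature has exactly this extension, so two is the minimum.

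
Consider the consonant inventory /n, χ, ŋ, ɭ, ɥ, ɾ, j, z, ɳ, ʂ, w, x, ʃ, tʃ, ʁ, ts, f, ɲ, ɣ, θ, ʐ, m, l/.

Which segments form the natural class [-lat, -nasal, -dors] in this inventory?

Checking each segment against [-lateral], [-nasal], [-dorsal]: /ɾ/ (alveolar tap), /z/ (voiced alveolar fricative), /ʂ/ (voiceless retroflex fricative), /ʃ/ (voiceless postalveolar fricative), /tʃ/ (voiceless postalveolar affricate), /ts/ (voiceless alveolar affricate), among others, satisfy every feature; every other segment in the inventory fails at least one.

ɾ, z, ʂ, ʃ, tʃ, ts, f, θ, ʐ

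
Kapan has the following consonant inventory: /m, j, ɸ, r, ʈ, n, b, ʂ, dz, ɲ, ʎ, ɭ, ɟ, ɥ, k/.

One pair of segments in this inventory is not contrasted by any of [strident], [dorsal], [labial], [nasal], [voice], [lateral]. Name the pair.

/j/ (palatal glide) and /ɟ/ (voiced palatal stop) are both [−strident], [+dorsal], [−labial], [−nasal], [+voice], [−lateral], so none of the listed features separates them. (They do differ in [sonorant] and [continuant], which are not among the given features.) Every other pair in the inventory differs on at least one listed feature.

j, ɟ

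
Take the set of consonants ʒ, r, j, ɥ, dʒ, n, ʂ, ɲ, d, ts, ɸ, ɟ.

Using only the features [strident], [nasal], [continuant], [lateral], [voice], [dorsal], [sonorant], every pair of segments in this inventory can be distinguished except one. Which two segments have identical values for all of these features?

ɥ, j

On the given features, /ɥ/ and /j/ have an identical profile: [−strident], [−nasal], [+continuant], [−lateral], [+voice], [+dorsal], [+sonorant]. No other two segments in the inventory coincide on all 7 features. (They do differ in [labial] and [round], which are not among the given features.)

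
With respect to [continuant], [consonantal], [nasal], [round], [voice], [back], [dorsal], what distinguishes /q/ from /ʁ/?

[voice], [continuant]

/q/ is the voiceless uvular stop and /ʁ/ is the voiced uvular fricative. Both are [+consonantal], [-nasal], [-round], [+back], [+dorsal]. /q/ is [-voice] while /ʁ/ is [+voice]; /q/ is [-continuant] while /ʁ/ is [+continuant], so the distinguishing features are [voice], [continuant].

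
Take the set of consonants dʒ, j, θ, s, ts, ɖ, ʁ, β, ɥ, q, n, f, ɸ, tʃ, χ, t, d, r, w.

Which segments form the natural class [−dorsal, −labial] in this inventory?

Eliminate segments failing any feature: /j, ʁ, ɥ, q, χ, w/ are [+dorsal]; /β, f, ɸ/ are [+labial]. The remaining /dʒ, θ, s, ts, ɖ, n, tʃ, t, d, r/ satisfy [−dorsal], [−labial].

dʒ, θ, s, ts, ɖ, n, tʃ, t, d, r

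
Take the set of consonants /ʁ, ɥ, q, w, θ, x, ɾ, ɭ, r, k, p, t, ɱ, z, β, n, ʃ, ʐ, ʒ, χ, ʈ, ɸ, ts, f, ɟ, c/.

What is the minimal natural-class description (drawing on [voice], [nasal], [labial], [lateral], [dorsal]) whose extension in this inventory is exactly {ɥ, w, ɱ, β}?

[+voice, +labial]

The class [+voice], [+labial] has exactly /ɥ, w, ɱ, β/ as its extension in this inventory. No smaller conjunction from the listed features achieves this: [+labial] alone would also admit /p, ɸ, f/; [+voice] alone would also admit /ʁ, ɾ, ɭ, r, …/; and checking the remaining single features turns up none with this extension.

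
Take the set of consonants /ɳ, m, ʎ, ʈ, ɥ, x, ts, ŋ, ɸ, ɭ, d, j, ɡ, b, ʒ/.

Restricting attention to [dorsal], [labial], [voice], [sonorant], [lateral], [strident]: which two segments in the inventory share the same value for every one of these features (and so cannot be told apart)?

j, ŋ

On the given features, /j/ and /ŋ/ have an identical profile: [+dorsal], [-labial], [+voice], [+sonorant], [-lateral], [-strident]. No other two segments in the inventory coincide on all 6 features. (They do differ in [nasal], [continuant] and [back], which are not among the given features.)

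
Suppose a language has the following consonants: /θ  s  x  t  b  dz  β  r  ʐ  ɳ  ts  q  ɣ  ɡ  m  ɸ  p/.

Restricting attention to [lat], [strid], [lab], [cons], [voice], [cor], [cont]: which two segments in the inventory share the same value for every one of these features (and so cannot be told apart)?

Both /m/ and /b/ are [−lateral], [−strident], [+labial], [+consonantal], [+voice], [−coronal], [−continuant]. Since the list omits [sonorant] and [nasal] — which do distinguish the bilabial nasal from the voiced bilabial stop — this pair collapses; all other pairs remain distinct.

m, b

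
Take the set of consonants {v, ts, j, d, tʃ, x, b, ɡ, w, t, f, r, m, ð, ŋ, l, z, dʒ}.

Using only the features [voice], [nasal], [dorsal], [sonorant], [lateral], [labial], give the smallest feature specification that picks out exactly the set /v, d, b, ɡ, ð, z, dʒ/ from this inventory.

[−sonorant, +voice]

Every target segment is [−sonorant], [+voice]; each remaining inventory member fails at least one of these. Each conjunct is needed — [+voice] alone would also admit /j, w, r, m, …/; [−sonorant] alone would also admit /ts, tʃ, x, t, …/ — and no other single listed feature has exactly this extension, so two is the minimum.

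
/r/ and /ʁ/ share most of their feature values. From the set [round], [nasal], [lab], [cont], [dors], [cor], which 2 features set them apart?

[coronal], [dorsal]

/r/ (alveolar trill) and /ʁ/ (voiced uvular fricative) agree on [-round], [-nasal], [-labial], [+continuant]. They differ on [coronal] (/r/ [+], /ʁ/ [-]), [dorsal] (/r/ [-], /ʁ/ [+]).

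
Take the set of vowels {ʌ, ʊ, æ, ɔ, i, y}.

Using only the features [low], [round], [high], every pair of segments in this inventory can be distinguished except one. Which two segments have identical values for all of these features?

ʊ, y

On the given features, /ʊ/ and /y/ have an identical profile: [−low], [+round], [+high]. No other two segments in the inventory coincide on all 3 features. (They do differ in [back] and [tense], which are not among the given features.)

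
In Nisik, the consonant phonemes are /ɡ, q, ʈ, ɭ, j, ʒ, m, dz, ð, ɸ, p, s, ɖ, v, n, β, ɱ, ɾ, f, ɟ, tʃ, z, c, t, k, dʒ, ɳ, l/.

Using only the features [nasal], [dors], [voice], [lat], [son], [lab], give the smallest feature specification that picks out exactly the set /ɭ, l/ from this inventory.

The target set is precisely the extension of [+lateral] in this inventory.

[+lat]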